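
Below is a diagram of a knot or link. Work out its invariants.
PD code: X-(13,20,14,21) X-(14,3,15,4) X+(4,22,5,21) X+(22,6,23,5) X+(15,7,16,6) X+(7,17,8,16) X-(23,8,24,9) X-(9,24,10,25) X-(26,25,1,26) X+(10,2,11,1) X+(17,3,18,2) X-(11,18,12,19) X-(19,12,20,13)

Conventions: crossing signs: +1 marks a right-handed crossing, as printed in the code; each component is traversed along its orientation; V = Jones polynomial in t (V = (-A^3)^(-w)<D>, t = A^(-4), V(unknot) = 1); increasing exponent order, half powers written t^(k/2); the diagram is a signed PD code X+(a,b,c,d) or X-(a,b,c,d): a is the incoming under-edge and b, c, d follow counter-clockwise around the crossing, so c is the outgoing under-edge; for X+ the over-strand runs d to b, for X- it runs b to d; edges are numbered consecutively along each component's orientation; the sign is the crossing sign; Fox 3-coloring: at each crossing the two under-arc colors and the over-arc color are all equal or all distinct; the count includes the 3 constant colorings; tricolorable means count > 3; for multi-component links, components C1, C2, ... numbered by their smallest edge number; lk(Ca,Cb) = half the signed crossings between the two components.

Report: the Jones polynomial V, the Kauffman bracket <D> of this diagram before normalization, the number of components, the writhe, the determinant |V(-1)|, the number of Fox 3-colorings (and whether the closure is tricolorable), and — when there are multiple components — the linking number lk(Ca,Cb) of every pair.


V = t^-4 - 3t^-3 + 5t^-2 - 6t^-1 + 7 - 6t + 5t^2 - 3t^3 + t^4
<D> = -A^-19 + 3A^-15 - 5A^-11 + 6A^-7 - 7A^-3 + 6A - 5A^5 + 3A^9 - A^13 (w = -1)
1 component over 13 crossings, w = -1
3 Fox colorings among 3^13, |V(-1)| = 37: not tricolorable
why: w = -1 shifts under R1 moves; the (-A^3)^(1) factor cancels that in V


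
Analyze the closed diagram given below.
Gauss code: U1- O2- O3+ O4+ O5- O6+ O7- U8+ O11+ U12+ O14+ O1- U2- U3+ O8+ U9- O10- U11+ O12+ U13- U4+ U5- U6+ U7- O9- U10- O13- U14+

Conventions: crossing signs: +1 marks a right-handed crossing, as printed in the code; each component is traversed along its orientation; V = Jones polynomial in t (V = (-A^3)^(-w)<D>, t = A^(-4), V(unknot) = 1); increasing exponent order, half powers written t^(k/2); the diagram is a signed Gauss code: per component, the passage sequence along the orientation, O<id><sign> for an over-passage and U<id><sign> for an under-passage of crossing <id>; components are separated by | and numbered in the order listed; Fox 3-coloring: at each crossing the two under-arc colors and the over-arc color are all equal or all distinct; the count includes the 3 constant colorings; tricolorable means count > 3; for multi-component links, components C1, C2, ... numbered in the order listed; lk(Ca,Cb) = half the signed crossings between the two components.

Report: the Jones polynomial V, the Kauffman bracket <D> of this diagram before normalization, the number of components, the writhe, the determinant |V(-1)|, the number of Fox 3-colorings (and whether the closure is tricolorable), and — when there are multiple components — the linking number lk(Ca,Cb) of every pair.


Jones polynomial: V(t) = -t^-3 + 2t^-2 - 2t^-1 + 3 - 2t + 2t^2 - t^3
<D> = -A^-12 + 2A^-8 - 2A^-4 + 3 - 2A^4 + 2A^8 - A^12; writhe 0
components 1, writhe 0 (14 crossings)
3-colorings: 3 of 3^14, det 13 — not tricolorable
note: w = 0 (over 14 crossings) is diagram-only; (-A^3)^(0) removes it from V


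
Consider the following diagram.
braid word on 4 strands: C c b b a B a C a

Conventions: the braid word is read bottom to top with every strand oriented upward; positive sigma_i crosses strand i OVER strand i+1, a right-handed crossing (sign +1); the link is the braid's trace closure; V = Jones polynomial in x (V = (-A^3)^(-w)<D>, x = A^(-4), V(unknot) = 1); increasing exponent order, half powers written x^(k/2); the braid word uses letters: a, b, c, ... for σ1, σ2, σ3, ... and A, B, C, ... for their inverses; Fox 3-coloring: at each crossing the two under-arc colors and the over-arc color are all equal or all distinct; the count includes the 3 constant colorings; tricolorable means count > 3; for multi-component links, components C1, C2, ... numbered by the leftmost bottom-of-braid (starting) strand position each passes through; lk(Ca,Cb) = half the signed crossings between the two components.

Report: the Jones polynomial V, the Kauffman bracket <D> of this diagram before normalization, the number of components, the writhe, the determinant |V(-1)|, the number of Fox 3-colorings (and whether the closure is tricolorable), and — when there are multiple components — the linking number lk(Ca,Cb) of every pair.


V(x) = x - x^2 + 2x^3 - x^4 + x^5 - x^6
bracket: A^-15 - A^-11 + A^-7 - 2A^-3 + A - A^5, w = +3
1 component, writhe +3, over 9 crossings
det 7, colorings 3 of 3^9 — not tricolorable
observation: the word shrinks to σ2 σ2 σ1 σ2⁻¹ σ1 σ3⁻¹ σ1 after cancelling


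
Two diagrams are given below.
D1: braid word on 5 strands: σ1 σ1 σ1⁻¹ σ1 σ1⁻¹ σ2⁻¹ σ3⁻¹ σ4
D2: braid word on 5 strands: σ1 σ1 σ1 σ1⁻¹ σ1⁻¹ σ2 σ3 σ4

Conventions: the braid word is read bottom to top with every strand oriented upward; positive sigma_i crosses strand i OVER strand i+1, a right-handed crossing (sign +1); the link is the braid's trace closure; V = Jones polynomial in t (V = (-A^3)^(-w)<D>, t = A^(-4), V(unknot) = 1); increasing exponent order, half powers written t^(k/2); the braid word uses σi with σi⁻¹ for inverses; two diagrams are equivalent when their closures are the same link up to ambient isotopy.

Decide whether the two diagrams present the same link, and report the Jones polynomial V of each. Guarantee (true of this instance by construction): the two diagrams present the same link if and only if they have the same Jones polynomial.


equivalent: yes
V(D1) = 1  (w 0, c 8, <D> = 1)
D2 (bracket A^12; 8 crossings at w = +4): V = 1
why: Markov moves rewrite D1 (8 crossings) into D2 (8)


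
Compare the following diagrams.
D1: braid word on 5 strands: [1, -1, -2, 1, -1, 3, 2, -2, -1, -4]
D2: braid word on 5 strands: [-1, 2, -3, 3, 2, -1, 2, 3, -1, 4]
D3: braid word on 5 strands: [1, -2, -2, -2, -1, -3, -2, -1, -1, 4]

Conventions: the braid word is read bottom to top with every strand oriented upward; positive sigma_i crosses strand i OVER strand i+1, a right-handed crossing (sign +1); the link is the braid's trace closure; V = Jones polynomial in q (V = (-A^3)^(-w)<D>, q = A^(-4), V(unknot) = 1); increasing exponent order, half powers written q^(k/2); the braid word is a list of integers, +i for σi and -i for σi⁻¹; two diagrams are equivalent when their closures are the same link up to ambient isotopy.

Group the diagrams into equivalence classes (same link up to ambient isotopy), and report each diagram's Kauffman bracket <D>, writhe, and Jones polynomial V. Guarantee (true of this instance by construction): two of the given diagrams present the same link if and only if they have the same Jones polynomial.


equivalence classes: {D1} | {D2} | {D3}
D1 (bracket A^-6; 10 crossings at w = -2): V = 1
V(D2) = -q^-3 + 2q^-2 - 2q^-1 + 3 - 2q + 2q^2 - q^3  (w +2, c 10, <D> = -A^-6 + 2A^-2 - 2A^2 + 3A^6 - 2A^10 + 2A^14 - A^18)
V(D3) = -q^-7 + q^-6 - q^-5 + q^-4 + q^-2  [10 crossings, <D> = A^-10 + A^-2 - A^2 + A^6 - A^10, w = -6]
key observation: V(q) takes 3 values over 3 diagrams, fixing the grouping


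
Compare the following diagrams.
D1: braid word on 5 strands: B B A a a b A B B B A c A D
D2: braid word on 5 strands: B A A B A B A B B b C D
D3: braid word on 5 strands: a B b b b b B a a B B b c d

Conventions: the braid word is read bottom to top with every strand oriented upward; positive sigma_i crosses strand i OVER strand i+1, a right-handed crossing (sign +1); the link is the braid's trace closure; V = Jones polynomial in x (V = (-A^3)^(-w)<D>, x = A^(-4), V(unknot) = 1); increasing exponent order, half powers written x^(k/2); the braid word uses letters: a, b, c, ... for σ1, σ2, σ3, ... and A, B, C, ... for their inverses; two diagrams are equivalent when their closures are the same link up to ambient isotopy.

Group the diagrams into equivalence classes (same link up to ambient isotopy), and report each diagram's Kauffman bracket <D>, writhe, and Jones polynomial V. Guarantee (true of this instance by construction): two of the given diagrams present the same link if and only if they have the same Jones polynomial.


equivalence classes: {D1} | {D2} | {D3}
D1 (bracket A^-10 - A^-6 + 3A^-2 - 3A^2 + 3A^6 - 3A^10 + 2A^14 - A^18; 14 crossings at w = -6): V = -x^-9 + 2x^-8 - 3x^-7 + 3x^-6 - 3x^-5 + 3x^-4 - x^-3 + x^-2
V(D2) = -x^-8 + x^-5 + x^-3  (w -10, c 12, <D> = A^-18 + A^-10 - A^2)
D3 (bracket -A^-6 + A^-2 - A^2 + 2A^6 - A^10 + A^14; 14 crossings at w = +6): V = x - x^2 + 2x^3 - x^4 + x^5 - x^6
key observation: V(x) takes 3 values over 3 diagrams, fixing the grouping


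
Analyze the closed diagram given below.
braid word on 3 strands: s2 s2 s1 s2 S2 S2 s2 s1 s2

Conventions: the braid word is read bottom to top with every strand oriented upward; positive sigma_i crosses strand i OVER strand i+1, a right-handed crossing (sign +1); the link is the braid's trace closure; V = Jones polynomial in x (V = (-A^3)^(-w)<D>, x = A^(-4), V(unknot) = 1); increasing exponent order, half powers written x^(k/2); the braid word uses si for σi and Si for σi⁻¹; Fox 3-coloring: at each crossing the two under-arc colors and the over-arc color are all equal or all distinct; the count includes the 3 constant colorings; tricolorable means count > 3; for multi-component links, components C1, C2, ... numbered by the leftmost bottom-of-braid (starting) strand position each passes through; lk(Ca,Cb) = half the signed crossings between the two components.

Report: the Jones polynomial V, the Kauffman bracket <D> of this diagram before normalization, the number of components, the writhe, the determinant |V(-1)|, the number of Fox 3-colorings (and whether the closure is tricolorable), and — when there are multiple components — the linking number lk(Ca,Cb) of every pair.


V = -x^(3/2) - 2x^(7/2) + x^(9/2) - x^(11/2) + x^(13/2)
<D> = -A^-11 + A^-7 - A^-3 + 2A + A^9 (w = +5)
2 components over 9 crossings, w = +5
lk(C1,C2): +1
9 Fox colorings among 3^9, |V(-1)| = 6: tricolorable
why: the word shrinks to σ2 σ2 σ1 σ1 σ2 after cancelling


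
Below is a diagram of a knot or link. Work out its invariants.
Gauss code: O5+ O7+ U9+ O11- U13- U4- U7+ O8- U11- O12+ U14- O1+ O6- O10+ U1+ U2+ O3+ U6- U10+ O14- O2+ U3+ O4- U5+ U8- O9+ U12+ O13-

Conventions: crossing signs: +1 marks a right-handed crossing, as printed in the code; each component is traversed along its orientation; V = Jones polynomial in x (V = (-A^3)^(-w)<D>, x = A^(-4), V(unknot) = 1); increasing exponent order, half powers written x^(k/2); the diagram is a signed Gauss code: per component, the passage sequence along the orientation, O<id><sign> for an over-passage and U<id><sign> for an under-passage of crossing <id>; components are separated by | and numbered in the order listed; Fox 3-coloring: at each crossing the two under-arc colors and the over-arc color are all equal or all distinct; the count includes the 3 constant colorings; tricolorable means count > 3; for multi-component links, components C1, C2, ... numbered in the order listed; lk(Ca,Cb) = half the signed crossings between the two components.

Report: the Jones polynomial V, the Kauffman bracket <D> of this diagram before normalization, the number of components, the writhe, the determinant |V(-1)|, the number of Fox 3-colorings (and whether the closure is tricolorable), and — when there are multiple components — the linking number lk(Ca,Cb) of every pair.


Jones polynomial: V(x) = -x^-3 + 2x^-2 - 2x^-1 + 3 - 2x + 2x^2 - x^3
<D> = -A^-6 + 2A^-2 - 2A^2 + 3A^6 - 2A^10 + 2A^14 - A^18; writhe +2
components 1, writhe +2 (14 crossings)
3-colorings: 3 of 3^14, det 13 — not tricolorable
note: det 13 = |V(-1)|; not divisible by 3, so not tricolorable


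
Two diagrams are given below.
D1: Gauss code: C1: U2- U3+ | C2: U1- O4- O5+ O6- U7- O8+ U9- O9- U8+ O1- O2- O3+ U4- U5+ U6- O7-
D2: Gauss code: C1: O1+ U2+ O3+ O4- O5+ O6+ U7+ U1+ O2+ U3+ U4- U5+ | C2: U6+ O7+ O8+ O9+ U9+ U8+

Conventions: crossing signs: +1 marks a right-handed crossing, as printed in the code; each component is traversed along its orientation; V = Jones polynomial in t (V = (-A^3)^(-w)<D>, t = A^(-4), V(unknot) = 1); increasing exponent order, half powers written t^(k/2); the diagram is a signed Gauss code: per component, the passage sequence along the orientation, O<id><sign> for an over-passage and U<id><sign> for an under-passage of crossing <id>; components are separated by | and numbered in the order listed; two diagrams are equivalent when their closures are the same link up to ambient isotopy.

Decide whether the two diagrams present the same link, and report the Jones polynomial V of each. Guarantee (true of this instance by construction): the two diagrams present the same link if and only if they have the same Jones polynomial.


same link: no
V(D1) = t^(-9/2) - t^(-5/2) - t^(-3/2) - t^(-1/2)  [9 crossings, <D> = A^-7 + A^-3 + A - A^9, w = -3]
V(D2) = -t^(3/2) - 2t^(7/2) + t^(9/2) - t^(11/2) + t^(13/2)  [9 crossings, <D> = -A^-5 + A^-1 - A^3 + 2A^7 + A^15, w = +7]
insight: 2 values of V(t) split the 2 diagrams


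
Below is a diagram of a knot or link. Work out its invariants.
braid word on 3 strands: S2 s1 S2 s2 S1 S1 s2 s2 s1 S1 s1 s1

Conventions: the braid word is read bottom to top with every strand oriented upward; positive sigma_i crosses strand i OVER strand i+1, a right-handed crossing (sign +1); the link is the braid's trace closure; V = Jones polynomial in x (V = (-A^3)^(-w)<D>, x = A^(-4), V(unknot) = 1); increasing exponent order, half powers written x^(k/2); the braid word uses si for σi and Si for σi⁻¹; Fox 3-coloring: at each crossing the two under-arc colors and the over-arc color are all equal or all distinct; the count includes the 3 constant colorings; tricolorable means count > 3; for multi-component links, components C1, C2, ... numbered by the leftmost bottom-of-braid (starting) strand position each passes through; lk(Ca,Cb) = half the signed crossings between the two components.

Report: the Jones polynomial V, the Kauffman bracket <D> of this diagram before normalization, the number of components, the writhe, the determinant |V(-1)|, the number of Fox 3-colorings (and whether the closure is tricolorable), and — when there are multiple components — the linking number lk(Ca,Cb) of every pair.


Jones polynomial: V(x) = x + x^3 - x^4
<D> = -A^-10 + A^-6 + A^2; writhe +2
components 1, writhe +2 (12 crossings)
3-colorings: 9 of 3^12, det 3 — tricolorable
note: V spans 3 powers of x: at least 3 crossings in any diagram


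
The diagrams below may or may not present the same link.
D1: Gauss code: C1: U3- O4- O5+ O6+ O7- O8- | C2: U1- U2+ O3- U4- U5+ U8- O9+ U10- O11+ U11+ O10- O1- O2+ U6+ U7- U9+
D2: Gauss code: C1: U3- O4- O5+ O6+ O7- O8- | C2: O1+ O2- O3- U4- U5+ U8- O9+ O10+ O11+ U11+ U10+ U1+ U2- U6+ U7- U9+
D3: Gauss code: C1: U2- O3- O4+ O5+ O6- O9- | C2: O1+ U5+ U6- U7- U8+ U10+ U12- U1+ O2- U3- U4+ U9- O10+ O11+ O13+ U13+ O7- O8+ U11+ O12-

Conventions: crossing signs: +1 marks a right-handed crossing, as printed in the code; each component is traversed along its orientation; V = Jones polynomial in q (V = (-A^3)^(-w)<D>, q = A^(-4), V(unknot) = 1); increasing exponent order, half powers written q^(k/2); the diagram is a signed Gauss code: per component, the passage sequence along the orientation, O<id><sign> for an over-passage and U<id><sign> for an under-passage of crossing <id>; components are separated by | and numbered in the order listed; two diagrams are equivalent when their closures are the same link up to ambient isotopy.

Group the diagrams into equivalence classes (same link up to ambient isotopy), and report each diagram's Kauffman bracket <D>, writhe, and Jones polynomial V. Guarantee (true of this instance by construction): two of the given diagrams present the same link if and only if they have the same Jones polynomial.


equivalence classes: {D1, D2, D3}
D1 (bracket A^-1 + A^7; 11 crossings at w = -1): V = -q^(-5/2) - q^(-1/2)
V(D2) = -q^(-5/2) - q^(-1/2)  [11 crossings, <D> = A^5 + A^13, w = +1]
V(D3) = -q^(-5/2) - q^(-1/2)  (w +1, c 13, <D> = A^5 + A^13)
observation: all 3 diagrams share one V(q), hence one class


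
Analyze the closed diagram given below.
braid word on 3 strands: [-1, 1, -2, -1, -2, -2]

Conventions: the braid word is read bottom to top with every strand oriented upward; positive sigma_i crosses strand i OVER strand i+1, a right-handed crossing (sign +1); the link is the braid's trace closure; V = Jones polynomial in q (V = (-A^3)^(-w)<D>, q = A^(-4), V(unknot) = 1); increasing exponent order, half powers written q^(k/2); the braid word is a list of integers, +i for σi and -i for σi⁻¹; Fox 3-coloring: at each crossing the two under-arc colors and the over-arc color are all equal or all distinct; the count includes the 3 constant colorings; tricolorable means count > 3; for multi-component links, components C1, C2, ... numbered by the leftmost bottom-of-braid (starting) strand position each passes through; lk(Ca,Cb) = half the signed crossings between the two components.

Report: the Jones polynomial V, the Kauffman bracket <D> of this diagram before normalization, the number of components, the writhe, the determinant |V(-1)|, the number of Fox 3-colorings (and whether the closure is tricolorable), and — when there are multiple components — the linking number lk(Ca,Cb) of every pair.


V(q) = -q^-4 + q^-3 + q^-1
bracket: A^-8 + 1 - A^4, w = -4
1 component, writhe -4, over 6 crossings
det 3, colorings 9 of 3^6 — tricolorable
observation: det 3 = |V(-1)|; divisible by 3, so tricolorable


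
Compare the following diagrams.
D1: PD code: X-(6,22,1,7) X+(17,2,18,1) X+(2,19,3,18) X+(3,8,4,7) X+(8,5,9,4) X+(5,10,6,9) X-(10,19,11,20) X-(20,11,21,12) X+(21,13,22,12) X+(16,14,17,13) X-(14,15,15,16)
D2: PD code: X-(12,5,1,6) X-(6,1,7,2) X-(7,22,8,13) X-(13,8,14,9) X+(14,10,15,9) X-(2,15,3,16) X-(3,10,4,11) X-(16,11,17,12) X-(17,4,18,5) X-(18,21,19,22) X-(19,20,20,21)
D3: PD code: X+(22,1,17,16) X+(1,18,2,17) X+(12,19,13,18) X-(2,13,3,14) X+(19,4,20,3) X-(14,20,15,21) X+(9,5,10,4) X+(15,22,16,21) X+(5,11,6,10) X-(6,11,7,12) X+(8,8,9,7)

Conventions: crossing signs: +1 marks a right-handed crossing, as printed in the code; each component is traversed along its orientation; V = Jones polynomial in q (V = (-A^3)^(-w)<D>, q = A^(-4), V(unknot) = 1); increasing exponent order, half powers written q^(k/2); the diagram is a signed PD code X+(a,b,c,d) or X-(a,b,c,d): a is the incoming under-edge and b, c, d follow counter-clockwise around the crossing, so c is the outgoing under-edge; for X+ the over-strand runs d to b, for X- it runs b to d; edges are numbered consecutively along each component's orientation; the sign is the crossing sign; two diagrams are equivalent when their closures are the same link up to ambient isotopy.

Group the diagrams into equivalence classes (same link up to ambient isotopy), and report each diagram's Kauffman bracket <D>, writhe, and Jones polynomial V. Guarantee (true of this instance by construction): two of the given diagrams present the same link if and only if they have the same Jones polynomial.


equivalence classes: {D1} | {D2} | {D3}
D1 (bracket A^-13 - A^-9 + A^-5 + A^3; 11 crossings at w = +3): V = -q^(3/2) - q^(7/2) + q^(9/2) - q^(11/2)
V(D2) = q^(-15/2) - q^(-13/2) - q^(-9/2) - q^(-5/2)  [11 crossings, <D> = A^-17 + A^-9 + A^-1 - A^3, w = -9]
V(D3) = -q^(1/2) + q^(3/2) - q^(5/2) - q^(9/2)  (w +5, c 11, <D> = A^-3 + A^5 - A^9 + A^13)
observation: comparing 3 Jones polynomials yields 3 groups


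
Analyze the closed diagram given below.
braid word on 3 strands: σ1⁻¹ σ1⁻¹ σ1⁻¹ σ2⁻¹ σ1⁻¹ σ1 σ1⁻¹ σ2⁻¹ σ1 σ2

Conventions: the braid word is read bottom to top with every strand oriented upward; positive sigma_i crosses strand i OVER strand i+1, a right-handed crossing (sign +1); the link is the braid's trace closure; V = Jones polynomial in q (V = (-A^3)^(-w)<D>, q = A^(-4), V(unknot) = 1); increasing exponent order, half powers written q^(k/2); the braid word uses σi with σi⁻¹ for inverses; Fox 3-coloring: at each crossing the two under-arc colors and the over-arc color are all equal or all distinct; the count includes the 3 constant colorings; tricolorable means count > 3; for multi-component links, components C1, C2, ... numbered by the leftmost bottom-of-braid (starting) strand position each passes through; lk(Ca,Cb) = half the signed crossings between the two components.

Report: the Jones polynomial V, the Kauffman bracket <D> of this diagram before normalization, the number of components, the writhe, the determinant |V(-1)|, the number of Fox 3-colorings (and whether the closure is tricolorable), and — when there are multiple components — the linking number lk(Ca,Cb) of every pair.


V = q^-6 + q^-3 + q^-2 + q^-1
<D> = A^-8 + A^-4 + 1 + A^12 (w = -4)
3 components over 10 crossings, w = -4
lk(C1,C2): -2
lk(C1,C3) = 0
linking number lk(C2,C3) = 0
9 Fox colorings among 3^11, |V(-1)| = 0: tricolorable
why: w = -4 (over 10 crossings) is diagram-only; (-A^3)^(4) removes it from V


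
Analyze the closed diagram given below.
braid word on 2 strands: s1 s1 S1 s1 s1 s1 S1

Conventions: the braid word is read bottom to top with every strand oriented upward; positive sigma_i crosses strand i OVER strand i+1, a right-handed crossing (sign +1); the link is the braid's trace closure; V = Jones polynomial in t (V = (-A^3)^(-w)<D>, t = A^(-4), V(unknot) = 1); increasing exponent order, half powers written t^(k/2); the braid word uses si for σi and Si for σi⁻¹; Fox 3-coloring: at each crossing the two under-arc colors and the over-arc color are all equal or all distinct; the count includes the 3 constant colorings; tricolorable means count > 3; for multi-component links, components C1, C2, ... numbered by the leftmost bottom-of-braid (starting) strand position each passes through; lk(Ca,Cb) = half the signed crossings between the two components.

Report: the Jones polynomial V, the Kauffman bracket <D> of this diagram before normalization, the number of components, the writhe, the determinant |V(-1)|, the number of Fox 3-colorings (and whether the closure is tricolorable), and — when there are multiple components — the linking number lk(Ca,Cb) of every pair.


V = t + t^3 - t^4
<D> = A^-7 - A^-3 - A^5 (w = +3)
1 component over 7 crossings, w = +3
9 Fox colorings among 3^7, |V(-1)| = 3: tricolorable
why: det 3 = |V(-1)|; divisible by 3, so tricolorable


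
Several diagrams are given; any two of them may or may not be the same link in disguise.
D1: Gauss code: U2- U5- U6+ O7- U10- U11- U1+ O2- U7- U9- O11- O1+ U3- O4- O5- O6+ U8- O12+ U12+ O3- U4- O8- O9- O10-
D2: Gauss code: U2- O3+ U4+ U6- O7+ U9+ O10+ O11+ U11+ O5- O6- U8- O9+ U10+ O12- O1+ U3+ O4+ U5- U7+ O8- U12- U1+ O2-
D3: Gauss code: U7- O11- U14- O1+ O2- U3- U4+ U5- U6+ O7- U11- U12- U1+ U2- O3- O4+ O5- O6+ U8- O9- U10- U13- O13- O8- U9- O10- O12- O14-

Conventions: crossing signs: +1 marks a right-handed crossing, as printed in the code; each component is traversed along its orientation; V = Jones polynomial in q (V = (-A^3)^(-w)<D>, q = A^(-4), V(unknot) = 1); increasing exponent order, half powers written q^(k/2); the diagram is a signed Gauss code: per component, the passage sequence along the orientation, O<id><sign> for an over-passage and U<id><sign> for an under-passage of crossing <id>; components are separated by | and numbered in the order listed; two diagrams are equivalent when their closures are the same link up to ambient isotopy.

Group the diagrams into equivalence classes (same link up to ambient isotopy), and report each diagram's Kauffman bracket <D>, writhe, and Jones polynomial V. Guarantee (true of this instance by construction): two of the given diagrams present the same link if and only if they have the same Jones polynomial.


grouping into links: {D1, D3} | {D2}
V(D1) = q^-8 - 2q^-7 + q^-6 - 2q^-5 + 2q^-4 + q^-2  (w -6, c 12, <D> = A^-10 + 2A^-2 - 2A^2 + A^6 - 2A^10 + A^14)
D2 (bracket A^-14 - 2A^-10 + 2A^-6 - 2A^-2 + 2A^2 - A^6 + A^10; 12 crossings at w = +2): V = q^-1 - 1 + 2q - 2q^2 + 2q^3 - 2q^4 + q^5
V(D3) = q^-8 - 2q^-7 + q^-6 - 2q^-5 + 2q^-4 + q^-2  (w -8, c 14, <D> = A^-16 + 2A^-8 - 2A^-4 + 1 - 2A^4 + A^8)
key observation: 2 values of V(q) split the 3 diagrams


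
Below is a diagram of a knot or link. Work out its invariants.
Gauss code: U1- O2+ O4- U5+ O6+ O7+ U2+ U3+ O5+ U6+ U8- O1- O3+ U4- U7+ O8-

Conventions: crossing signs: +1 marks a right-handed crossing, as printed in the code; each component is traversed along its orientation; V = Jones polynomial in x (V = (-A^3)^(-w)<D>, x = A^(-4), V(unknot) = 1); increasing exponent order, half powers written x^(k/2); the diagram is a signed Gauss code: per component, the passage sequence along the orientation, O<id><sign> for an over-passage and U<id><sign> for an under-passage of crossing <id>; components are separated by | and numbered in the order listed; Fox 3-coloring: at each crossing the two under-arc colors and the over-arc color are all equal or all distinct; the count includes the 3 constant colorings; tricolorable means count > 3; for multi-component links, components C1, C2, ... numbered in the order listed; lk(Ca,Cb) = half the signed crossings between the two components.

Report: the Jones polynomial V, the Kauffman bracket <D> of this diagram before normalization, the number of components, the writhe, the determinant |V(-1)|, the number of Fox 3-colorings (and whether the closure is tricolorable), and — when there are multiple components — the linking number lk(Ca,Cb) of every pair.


V(x) = -x^-1 + 2 - x + 2x^2 - x^3 + x^4 - x^5
bracket: -A^-14 + A^-10 - A^-6 + 2A^-2 - A^2 + 2A^6 - A^10, w = +2
1 component, writhe +2, over 8 crossings
det 9, colorings 9 of 3^8 — tricolorable
observation: |V(-1)| = 9: so tricolorable, since 3 divides 9


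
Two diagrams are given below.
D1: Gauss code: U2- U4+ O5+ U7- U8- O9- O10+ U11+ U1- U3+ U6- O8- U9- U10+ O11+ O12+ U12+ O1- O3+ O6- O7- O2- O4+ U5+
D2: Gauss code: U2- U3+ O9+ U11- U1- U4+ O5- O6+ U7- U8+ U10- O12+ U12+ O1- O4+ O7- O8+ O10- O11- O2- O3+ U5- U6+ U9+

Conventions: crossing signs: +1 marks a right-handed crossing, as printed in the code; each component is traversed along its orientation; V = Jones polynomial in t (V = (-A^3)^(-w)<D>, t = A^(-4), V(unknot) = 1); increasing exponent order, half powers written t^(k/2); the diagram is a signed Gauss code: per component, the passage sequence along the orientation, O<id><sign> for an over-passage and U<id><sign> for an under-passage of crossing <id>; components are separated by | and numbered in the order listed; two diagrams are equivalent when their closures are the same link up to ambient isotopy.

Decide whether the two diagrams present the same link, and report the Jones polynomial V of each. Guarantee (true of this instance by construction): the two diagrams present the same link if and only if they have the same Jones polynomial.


equivalent: yes
D1 (bracket 1; 12 crossings at w = 0): V = 1
V(D2) = 1  [12 crossings, <D> = 1, w = 0]
observation: from 12 to 12 crossings by R-moves: one link, two diagrams


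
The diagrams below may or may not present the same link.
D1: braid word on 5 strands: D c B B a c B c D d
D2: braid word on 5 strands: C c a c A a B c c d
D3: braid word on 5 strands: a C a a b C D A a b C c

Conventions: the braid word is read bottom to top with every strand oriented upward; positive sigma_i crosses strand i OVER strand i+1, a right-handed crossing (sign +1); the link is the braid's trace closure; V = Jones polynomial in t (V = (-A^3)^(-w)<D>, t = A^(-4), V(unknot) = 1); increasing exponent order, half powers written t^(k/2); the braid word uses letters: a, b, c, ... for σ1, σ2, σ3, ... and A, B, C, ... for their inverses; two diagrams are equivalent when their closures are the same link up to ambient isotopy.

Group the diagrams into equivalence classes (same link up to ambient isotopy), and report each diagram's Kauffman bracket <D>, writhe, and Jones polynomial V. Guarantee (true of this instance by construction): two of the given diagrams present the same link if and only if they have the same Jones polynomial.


grouping into links: {D1} | {D2} | {D3}
V(D1) = -t^-3 + 2t^-2 - 2t^-1 + 3 - 2t + 2t^2 - t^3  (w 0, c 10, <D> = -A^-12 + 2A^-8 - 2A^-4 + 3 - 2A^4 + 2A^8 - A^12)
V(D2) = t + t^3 - t^4  [10 crossings, <D> = -A^-4 + 1 + A^8, w = +4]
V(D3) = t^-1 - 1 + 2t - 3t^2 + 3t^3 - 2t^4 + 2t^5 - t^6  (w +2, c 12, <D> = -A^-18 + 2A^-14 - 2A^-10 + 3A^-6 - 3A^-2 + 2A^2 - A^6 + A^10)
key observation: V(t) takes 3 values over 3 diagrams, fixing the grouping


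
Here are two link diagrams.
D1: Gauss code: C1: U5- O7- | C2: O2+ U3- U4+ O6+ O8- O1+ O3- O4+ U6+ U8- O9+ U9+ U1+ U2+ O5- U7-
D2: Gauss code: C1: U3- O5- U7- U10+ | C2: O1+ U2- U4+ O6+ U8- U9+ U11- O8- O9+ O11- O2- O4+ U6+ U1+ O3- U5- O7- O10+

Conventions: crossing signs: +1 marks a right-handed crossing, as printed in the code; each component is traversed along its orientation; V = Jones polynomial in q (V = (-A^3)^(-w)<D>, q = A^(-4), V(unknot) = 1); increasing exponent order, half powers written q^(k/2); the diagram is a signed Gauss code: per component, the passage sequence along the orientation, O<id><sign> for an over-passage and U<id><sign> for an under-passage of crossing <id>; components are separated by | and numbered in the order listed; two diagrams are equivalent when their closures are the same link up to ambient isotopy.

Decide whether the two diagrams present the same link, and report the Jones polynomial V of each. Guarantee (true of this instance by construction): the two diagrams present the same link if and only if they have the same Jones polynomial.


same link: yes
V(D1) = -q^(-5/2) - q^(-1/2)  [9 crossings, <D> = A^5 + A^13, w = +1]
V(D2) = -q^(-5/2) - q^(-1/2)  (w -1, c 11, <D> = A^-1 + A^7)
note: one V(q) for all 2 diagrams — one class (guaranteed)


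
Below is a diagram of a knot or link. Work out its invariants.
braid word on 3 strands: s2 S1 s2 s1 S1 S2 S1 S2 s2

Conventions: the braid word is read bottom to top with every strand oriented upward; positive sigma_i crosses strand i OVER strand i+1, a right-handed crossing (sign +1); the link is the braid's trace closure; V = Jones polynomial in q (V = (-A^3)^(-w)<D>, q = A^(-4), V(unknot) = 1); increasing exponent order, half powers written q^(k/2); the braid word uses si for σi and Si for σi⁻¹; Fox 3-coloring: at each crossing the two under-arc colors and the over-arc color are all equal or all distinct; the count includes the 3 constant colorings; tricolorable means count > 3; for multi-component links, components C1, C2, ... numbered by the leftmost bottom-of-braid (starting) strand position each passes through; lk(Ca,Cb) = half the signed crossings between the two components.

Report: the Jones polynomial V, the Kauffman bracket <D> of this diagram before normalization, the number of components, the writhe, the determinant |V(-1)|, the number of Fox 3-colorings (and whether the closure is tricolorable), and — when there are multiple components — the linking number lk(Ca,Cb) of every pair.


V = -q^(-5/2) - q^(-1/2)
<D> = A^-1 + A^7 (w = -1)
2 components over 9 crossings, w = -1
lk(C1,C2): -1
3 Fox colorings among 3^9, |V(-1)| = 2: not tricolorable
why: |V(-1)| = 2: so not tricolorable, since 3 does not divide 2


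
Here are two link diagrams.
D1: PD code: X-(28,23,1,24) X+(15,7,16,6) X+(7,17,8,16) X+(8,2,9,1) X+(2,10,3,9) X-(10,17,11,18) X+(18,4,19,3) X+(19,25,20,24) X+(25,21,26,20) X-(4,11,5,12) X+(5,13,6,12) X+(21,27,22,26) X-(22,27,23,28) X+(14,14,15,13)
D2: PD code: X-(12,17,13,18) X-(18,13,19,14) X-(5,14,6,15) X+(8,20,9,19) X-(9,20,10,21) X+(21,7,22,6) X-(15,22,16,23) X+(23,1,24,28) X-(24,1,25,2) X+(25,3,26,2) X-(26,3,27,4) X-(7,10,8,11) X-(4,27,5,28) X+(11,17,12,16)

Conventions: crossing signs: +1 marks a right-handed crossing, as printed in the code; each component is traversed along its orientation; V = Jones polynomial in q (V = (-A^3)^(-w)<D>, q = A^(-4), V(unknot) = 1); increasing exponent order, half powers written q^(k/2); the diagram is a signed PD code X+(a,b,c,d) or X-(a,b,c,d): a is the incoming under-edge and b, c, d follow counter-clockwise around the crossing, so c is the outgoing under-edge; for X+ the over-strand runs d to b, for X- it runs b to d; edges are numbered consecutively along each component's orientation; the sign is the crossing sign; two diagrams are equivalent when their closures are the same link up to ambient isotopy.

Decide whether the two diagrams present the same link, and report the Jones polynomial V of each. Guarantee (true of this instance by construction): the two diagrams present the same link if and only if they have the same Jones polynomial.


equivalent: no
V(D1) = q - q^2 + 2q^3 - q^4 + q^5 - q^6  (w +6, c 14, <D> = -A^-6 + A^-2 - A^2 + 2A^6 - A^10 + A^14)
V(D2) = 1  [14 crossings, <D> = A^-12, w = -4]
key observation: comparing 2 Jones polynomials yields 2 groups


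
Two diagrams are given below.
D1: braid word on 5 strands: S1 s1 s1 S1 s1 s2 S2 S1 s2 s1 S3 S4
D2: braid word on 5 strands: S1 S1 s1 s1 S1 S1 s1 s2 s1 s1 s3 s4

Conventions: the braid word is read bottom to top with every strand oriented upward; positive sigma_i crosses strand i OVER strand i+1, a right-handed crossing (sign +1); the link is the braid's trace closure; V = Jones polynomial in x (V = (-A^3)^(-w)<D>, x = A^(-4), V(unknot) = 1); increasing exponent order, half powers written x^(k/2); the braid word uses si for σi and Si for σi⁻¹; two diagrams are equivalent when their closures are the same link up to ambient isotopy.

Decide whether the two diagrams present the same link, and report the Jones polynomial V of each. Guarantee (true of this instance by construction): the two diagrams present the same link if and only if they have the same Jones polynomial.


equivalent: yes
D1 (bracket 1; 12 crossings at w = 0): V = 1
V(D2) = 1  [12 crossings, <D> = A^12, w = +4]
observation: Markov moves rewrite D1 (12 crossings) into D2 (12)


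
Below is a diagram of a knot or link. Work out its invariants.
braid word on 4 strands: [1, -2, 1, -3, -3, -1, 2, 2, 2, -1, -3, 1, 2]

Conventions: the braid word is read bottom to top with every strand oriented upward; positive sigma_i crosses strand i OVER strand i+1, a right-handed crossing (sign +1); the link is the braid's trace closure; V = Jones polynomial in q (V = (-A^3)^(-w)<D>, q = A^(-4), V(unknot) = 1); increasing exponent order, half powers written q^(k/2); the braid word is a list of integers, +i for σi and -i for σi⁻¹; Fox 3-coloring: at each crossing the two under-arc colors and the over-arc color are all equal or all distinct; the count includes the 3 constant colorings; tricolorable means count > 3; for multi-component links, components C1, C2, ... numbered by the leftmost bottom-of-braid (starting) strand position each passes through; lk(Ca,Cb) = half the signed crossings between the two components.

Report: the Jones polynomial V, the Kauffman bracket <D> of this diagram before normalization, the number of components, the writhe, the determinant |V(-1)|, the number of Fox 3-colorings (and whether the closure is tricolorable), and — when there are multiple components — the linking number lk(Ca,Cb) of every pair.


V = -q^-3 + q^-2 - q^-1 + 3 - q + q^2 - q^3
<D> = A^-9 - A^-5 + A^-1 - 3A^3 + A^7 - A^11 + A^15 (w = +1)
1 component over 13 crossings, w = +1
27 Fox colorings among 3^13, |V(-1)| = 9: tricolorable
why: |V(-1)| = 9: so tricolorable, since 3 divides 9


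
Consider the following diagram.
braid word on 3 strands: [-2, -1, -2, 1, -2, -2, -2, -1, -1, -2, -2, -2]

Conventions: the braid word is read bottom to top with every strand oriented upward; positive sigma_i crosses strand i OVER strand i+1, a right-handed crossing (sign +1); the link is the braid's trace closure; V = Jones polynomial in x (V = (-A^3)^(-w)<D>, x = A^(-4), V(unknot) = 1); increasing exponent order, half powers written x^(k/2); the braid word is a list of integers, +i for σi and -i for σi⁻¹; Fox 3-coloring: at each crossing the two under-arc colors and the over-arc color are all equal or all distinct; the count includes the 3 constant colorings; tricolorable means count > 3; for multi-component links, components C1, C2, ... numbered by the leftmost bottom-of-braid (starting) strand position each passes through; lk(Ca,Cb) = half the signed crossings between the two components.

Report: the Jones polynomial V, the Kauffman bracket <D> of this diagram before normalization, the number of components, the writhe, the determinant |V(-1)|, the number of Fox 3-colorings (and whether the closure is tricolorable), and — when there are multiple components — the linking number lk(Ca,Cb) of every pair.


V(x) = -x^-12 + x^-11 - x^-10 + x^-9 - x^-8 + x^-6 + x^-4
bracket: A^-14 + A^-6 - A^2 + A^6 - A^10 + A^14 - A^18, w = -10
1 component, writhe -10, over 12 crossings
det 3, colorings 9 of 3^12 — tricolorable
observation: V spans 8 powers of x: at least 8 crossings in any diagram


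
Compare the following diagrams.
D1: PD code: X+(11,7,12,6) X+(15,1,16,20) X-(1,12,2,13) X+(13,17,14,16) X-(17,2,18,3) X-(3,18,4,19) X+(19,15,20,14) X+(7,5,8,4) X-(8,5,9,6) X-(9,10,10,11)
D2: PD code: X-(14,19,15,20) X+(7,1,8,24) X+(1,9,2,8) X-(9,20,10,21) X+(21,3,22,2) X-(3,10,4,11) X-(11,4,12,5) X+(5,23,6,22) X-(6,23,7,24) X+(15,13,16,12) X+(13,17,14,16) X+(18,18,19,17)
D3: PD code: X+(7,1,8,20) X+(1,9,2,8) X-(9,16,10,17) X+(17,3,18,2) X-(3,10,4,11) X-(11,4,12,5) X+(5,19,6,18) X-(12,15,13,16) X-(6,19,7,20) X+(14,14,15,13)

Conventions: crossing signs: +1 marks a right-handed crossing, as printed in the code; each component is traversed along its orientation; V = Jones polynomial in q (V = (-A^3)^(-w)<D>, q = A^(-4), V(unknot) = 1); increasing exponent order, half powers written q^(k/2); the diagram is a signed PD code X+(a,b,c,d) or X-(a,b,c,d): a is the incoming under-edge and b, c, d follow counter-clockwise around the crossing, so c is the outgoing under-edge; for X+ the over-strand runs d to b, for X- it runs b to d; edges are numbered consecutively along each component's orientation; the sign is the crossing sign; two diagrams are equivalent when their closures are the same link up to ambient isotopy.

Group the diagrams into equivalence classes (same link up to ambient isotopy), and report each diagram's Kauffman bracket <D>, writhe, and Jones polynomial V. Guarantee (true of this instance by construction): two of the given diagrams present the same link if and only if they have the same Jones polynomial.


equivalence classes: {D1, D2, D3}
D1 (bracket -A^-12 + 2A^-8 - 2A^-4 + 3 - 2A^4 + 2A^8 - A^12; 10 crossings at w = 0): V = -q^-3 + 2q^-2 - 2q^-1 + 3 - 2q + 2q^2 - q^3
V(D2) = -q^-3 + 2q^-2 - 2q^-1 + 3 - 2q + 2q^2 - q^3  [12 crossings, <D> = -A^-6 + 2A^-2 - 2A^2 + 3A^6 - 2A^10 + 2A^14 - A^18, w = +2]
V(D3) = -q^-3 + 2q^-2 - 2q^-1 + 3 - 2q + 2q^2 - q^3  (w 0, c 10, <D> = -A^-12 + 2A^-8 - 2A^-4 + 3 - 2A^4 + 2A^8 - A^12)
observation: one V(q) for all 3 diagrams — one class (guaranteed)


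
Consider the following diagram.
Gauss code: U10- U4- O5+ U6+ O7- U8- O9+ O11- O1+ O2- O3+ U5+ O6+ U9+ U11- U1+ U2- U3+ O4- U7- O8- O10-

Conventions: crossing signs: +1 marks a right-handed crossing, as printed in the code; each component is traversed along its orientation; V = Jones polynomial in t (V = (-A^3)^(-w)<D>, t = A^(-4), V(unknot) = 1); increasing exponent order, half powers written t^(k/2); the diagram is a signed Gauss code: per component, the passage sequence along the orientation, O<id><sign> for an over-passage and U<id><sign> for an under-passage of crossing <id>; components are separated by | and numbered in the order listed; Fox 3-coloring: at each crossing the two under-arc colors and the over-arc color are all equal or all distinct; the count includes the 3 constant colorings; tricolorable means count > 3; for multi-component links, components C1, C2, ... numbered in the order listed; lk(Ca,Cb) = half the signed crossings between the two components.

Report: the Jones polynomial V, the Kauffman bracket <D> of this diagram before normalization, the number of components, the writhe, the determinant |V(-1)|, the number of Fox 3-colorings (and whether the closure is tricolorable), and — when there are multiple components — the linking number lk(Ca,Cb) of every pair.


Jones polynomial: V(t) = -t^-3 + 2t^-2 - 2t^-1 + 3 - 2t + 2t^2 - t^3
<D> = A^-15 - 2A^-11 + 2A^-7 - 3A^-3 + 2A - 2A^5 + A^9; writhe -1
components 1, writhe -1 (11 crossings)
3-colorings: 3 of 3^11, det 13 — not tricolorable
note: w = -1 (over 11 crossings) is diagram-only; (-A^3)^(1) removes it from V
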